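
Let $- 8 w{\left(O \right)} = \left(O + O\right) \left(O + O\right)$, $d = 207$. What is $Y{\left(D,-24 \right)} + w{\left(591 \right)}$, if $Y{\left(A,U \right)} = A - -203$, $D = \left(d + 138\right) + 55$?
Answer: $- \frac{348075}{2} \approx -1.7404 \cdot 10^{5}$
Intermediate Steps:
$D = 400$ ($D = \left(207 + 138\right) + 55 = 345 + 55 = 400$)
$w{\left(O \right)} = - \frac{O^{2}}{2}$ ($w{\left(O \right)} = - \frac{\left(O + O\right) \left(O + O\right)}{8} = - \frac{2 O 2 O}{8} = - \frac{4 O^{2}}{8} = - \frac{O^{2}}{2}$)
$Y{\left(A,U \right)} = 203 + A$ ($Y{\left(A,U \right)} = A + 203 = 203 + A$)
$Y{\left(D,-24 \right)} + w{\left(591 \right)} = \left(203 + 400\right) - \frac{591^{2}}{2} = 603 - \frac{349281}{2} = - \frac{348075}{2}$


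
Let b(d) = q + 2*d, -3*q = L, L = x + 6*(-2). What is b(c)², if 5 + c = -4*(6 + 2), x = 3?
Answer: 5041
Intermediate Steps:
L = -9 (L = 3 + 6*(-2) = 3 - 12 = -9)
q = 3 (q = -⅓*(-9) = 3)
c = -37 (c = -5 - 4*(6 + 2) = -5 - 4*8 = -5 - 32 = -37)
b(d) = 3 + 2*d
b(c)² = (3 + 2*(-37))² = (3 - 74)² = (-71)² = 5041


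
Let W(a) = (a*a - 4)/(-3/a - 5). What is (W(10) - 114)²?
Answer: 49028004/2809 ≈ 17454.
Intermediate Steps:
W(a) = (-4 + a²)/(-5 - 3/a) (W(a) = (a² - 4)/(-5 - 3/a) = (-4 + a²)/(-5 - 3/a))
(W(10) - 114)² = (10*(4 - 1*10²)/(3 + 5*10) - 114)² = (10*(4 - 1*100)/(3 + 50) - 114)² = (10*(4 - 100)/53 - 114)² = (10*(1/53)*(-96) - 114)² = (-960/53 - 114)² = (-7002/53)² = 49028004/2809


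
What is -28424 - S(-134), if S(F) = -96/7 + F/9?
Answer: -1788910/63 ≈ -28395.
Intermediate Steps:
S(F) = -96/7 + F/9 (S(F) = -96*1/7 + F*(1/9) = -96/7 + F/9)
-28424 - S(-134) = -28424 - (-96/7 + (1/9)*(-134)) = -28424 - (-96/7 - 134/9) = -28424 - 1*(-1802/63) = -28424 + 1802/63 = -1788910/63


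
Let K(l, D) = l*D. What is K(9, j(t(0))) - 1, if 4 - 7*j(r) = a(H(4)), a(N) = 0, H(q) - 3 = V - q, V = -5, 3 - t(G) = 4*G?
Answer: 29/7 ≈ 4.1429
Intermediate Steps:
t(G) = 3 - 4*G
H(q) = -2 - q (H(q) = 3 + (-5 - q) = -2 - q)
j(r) = 4/7 (j(r) = 4/7 - ⅐*0 = 4/7 + 0 = 4/7)
K(l, D) = D*l
K(9, j(t(0))) - 1 = (4/7)*9 - 1 = 36/7 - 1 = 29/7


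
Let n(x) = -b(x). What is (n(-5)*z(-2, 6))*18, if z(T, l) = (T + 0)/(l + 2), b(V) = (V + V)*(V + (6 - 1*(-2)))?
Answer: -135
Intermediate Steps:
b(V) = 2*V*(8 + V) (b(V) = (2*V)*(V + (6 + 2)) = (2*V)*(V + 8) = (2*V)*(8 + V) = 2*V*(8 + V))
z(T, l) = T/(2 + l)
n(x) = -2*x*(8 + x)
(n(-5)*z(-2, 6))*18 = ((-2*(-5)*(8 - 5))*(-2/(2 + 6)))*18 = ((-2*(-5)*3)*(-2/8))*18 = (30*(-2*1/8))*18 = (30*(-1/4))*18 = -15/2*18 = -135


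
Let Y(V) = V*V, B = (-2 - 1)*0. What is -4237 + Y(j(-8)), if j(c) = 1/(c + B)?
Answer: -271167/64 ≈ -4237.0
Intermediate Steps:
B = 0 (B = -3*0 = 0)
j(c) = 1/c (j(c) = 1/(c + 0) = 1/c)
Y(V) = V²
-4237 + Y(j(-8)) = -4237 + (1/(-8))² = -4237 + (-⅛)² = -4237 + 1/64 = -271167/64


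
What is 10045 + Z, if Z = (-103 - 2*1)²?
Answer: 21070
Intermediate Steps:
Z = 11025 (Z = (-103 - 2)² = (-105)² = 11025)
10045 + Z = 10045 + 11025 = 21070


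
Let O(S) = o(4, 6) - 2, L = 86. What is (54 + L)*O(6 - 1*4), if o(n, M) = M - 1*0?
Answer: 560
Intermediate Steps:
o(n, M) = M (o(n, M) = M + 0 = M)
O(S) = 4 (O(S) = 6 - 2 = 4)
(54 + L)*O(6 - 1*4) = (54 + 86)*4 = 140*4 = 560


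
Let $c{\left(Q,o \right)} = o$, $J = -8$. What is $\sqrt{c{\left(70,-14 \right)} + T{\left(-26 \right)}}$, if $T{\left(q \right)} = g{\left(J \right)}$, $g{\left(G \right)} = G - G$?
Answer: $i \sqrt{14} \approx 3.7417 i$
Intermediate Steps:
$g{\left(G \right)} = 0$
$T{\left(q \right)} = 0$
$\sqrt{c{\left(70,-14 \right)} + T{\left(-26 \right)}} = \sqrt{-14 + 0} = \sqrt{-14} = i \sqrt{14}$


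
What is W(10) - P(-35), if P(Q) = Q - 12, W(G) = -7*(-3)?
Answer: 68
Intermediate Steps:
W(G) = 21
P(Q) = -12 + Q
W(10) - P(-35) = 21 - (-12 - 35) = 21 - 1*(-47) = 21 + 47 = 68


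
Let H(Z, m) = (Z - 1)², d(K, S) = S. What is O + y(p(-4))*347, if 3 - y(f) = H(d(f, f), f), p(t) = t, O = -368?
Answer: -8002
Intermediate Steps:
H(Z, m) = (-1 + Z)²
y(f) = 3 - (-1 + f)²
O + y(p(-4))*347 = -368 + (3 - (-1 - 4)²)*347 = -368 + (3 - 1*(-5)²)*347 = -368 + (3 - 1*25)*347 = -368 + (3 - 25)*347 = -368 - 22*347 = -368 - 7634 = -8002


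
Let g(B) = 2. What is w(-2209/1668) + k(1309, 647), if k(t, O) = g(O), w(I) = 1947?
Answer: 1949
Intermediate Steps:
k(t, O) = 2
w(-2209/1668) + k(1309, 647) = 1947 + 2 = 1949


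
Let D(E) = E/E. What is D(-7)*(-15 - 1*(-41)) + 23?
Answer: 49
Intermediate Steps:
D(E) = 1
D(-7)*(-15 - 1*(-41)) + 23 = 1*(-15 - 1*(-41)) + 23 = 1*(-15 + 41) + 23 = 1*26 + 23 = 26 + 23 = 49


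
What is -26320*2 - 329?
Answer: -52969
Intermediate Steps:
-26320*2 - 329 = -235*224 - 329 = -52640 - 329 = -52969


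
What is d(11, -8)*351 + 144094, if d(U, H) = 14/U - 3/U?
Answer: 144445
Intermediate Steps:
d(U, H) = 11/U
d(11, -8)*351 + 144094 = (11/11)*351 + 144094 = (11*(1/11))*351 + 144094 = 1*351 + 144094 = 351 + 144094 = 144445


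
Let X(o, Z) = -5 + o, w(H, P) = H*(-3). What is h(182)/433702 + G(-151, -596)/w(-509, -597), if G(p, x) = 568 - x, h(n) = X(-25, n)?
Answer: 84130553/110377159 ≈ 0.76221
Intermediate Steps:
w(H, P) = -3*H
h(n) = -30 (h(n) = -5 - 25 = -30)
h(182)/433702 + G(-151, -596)/w(-509, -597) = -30/433702 + (568 - 1*(-596))/((-3*(-509))) = -30*1/433702 + (568 + 596)/1527 = -15/216851 + 1164*(1/1527) = -15/216851 + 388/509 = 84130553/110377159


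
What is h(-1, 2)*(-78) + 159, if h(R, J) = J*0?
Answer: 159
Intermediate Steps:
h(R, J) = 0
h(-1, 2)*(-78) + 159 = 0*(-78) + 159 = 0 + 159 = 159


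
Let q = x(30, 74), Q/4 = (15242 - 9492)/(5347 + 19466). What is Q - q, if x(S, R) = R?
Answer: -1813162/24813 ≈ -73.073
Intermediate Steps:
Q = 23000/24813 (Q = 4*((15242 - 9492)/(5347 + 19466)) = 4*(5750/24813) = 23000/24813 ≈ 0.92693)
q = 74
Q - q = 23000/24813 - 1*74 = 23000/24813 - 74 = -1813162/24813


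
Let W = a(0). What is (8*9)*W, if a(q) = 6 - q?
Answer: 432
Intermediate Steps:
W = 6 (W = 6 - 1*0 = 6 + 0 = 6)
(8*9)*W = (8*9)*6 = 72*6 = 432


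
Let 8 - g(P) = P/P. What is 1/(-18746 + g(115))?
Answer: -1/18739 ≈ -5.3365e-5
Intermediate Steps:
g(P) = 7 (g(P) = 8 - P/P = 8 - 1*1 = 8 - 1 = 7)
1/(-18746 + g(115)) = 1/(-18746 + 7) = 1/(-18739) = -1/18739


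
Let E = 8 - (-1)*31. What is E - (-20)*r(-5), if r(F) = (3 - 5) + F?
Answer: -101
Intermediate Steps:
E = 39 (E = 8 - 1*(-31) = 8 + 31 = 39)
r(F) = -2 + F
E - (-20)*r(-5) = 39 - (-20)*(-2 - 5) = 39 - (-20)*(-7) = 39 - 20*7 = 39 - 140 = -101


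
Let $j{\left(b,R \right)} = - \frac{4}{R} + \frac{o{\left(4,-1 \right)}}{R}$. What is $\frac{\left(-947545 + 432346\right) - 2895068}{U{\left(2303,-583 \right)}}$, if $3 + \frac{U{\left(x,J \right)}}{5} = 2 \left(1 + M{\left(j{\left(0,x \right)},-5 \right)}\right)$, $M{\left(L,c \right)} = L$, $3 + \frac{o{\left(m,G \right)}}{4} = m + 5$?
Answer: $\frac{7853844901}{11315} \approx 6.9411 \cdot 10^{5}$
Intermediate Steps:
$o{\left(m,G \right)} = 8 + 4 m$ ($o{\left(m,G \right)} = -12 + 4 \left(m + 5\right) = -12 + 4 \left(5 + m\right) = -12 + \left(20 + 4 m\right) = 8 + 4 m$)
$j{\left(b,R \right)} = \frac{20}{R}$ ($j{\left(b,R \right)} = - \frac{4}{R} + \frac{8 + 4 \cdot 4}{R} = - \frac{4}{R} + \frac{8 + 16}{R} = - \frac{4}{R} + \frac{24}{R} = \frac{20}{R}$)
$U{\left(x,J \right)} = -5 + \frac{200}{x}$ ($U{\left(x,J \right)} = -15 + 5 \cdot 2 \left(1 + \frac{20}{x}\right) = -15 + 5 \left(2 + \frac{40}{x}\right) = -15 + \left(10 + \frac{200}{x}\right) = -5 + \frac{200}{x}$)
$\frac{\left(-947545 + 432346\right) - 2895068}{U{\left(2303,-583 \right)}} = \frac{\left(-947545 + 432346\right) - 2895068}{-5 + \frac{200}{2303}} = \frac{-515199 - 2895068}{-5 + 200 \cdot \frac{1}{2303}} = - \frac{3410267}{-5 + \frac{200}{2303}} = - \frac{3410267}{- \frac{11315}{2303}} = \left(-3410267\right) \left(- \frac{2303}{11315}\right) = \frac{7853844901}{11315}$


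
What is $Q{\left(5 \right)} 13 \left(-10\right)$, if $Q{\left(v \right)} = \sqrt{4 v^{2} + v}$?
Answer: $- 130 \sqrt{105} \approx -1332.1$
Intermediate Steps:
$Q{\left(v \right)} = \sqrt{v + 4 v^{2}}$
$Q{\left(5 \right)} 13 \left(-10\right) = \sqrt{5 \left(1 + 4 \cdot 5\right)} 13 \left(-10\right) = \sqrt{5 \left(1 + 20\right)} 13 \left(-10\right) = \sqrt{5 \cdot 21} \cdot 13 \left(-10\right) = \sqrt{105} \cdot 13 \left(-10\right) = 13 \sqrt{105} \left(-10\right) = - 130 \sqrt{105}$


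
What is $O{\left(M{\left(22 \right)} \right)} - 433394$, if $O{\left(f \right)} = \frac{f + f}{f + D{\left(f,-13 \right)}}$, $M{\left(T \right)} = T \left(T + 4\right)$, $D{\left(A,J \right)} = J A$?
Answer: $- \frac{2600365}{6} \approx -4.3339 \cdot 10^{5}$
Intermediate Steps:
$D{\left(A,J \right)} = A J$
$M{\left(T \right)} = T \left(4 + T\right)$
$O{\left(f \right)} = - \frac{1}{6}$ ($O{\left(f \right)} = \frac{f + f}{f + f \left(-13\right)} = \frac{2 f}{f - 13 f} = \frac{2 f}{\left(-12\right) f} = 2 f \left(- \frac{1}{12 f}\right) = - \frac{1}{6}$)
$O{\left(M{\left(22 \right)} \right)} - 433394 = - \frac{1}{6} - 433394 = - \frac{2600365}{6}$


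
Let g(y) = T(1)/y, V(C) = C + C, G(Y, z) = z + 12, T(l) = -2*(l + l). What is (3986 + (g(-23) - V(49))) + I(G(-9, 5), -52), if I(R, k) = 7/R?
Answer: 1520437/391 ≈ 3888.6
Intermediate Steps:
T(l) = -4*l
G(Y, z) = 12 + z
V(C) = 2*C
g(y) = -4/y (g(y) = (-4*1)/y = -4/y)
(3986 + (g(-23) - V(49))) + I(G(-9, 5), -52) = (3986 + (-4/(-23) - 2*49)) + 7/(12 + 5) = (3986 + (-4*(-1/23) - 1*98)) + 7/17 = (3986 + (4/23 - 98)) + 7*(1/17) = (3986 - 2250/23) + 7/17 = 89428/23 + 7/17 = 1520437/391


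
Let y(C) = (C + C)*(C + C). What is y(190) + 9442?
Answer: 153842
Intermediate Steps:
y(C) = 4*C**2 (y(C) = (2*C)*(2*C) = 4*C**2)
y(190) + 9442 = 4*190**2 + 9442 = 4*36100 + 9442 = 144400 + 9442 = 153842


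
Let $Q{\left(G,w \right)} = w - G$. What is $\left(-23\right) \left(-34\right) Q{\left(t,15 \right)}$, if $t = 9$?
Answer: $4692$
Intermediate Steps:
$\left(-23\right) \left(-34\right) Q{\left(t,15 \right)} = \left(-23\right) \left(-34\right) \left(15 - 9\right) = 782 \left(15 - 9\right) = 782 \cdot 6 = 4692$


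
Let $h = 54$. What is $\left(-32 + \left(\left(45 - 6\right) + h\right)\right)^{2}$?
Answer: $3721$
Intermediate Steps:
$\left(-32 + \left(\left(45 - 6\right) + h\right)\right)^{2} = \left(-32 + \left(\left(45 - 6\right) + 54\right)\right)^{2} = \left(-32 + \left(39 + 54\right)\right)^{2} = \left(-32 + 93\right)^{2} = 61^{2} = 3721$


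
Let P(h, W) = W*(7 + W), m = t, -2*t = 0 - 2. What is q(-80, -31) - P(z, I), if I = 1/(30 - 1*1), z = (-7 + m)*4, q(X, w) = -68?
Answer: -57392/841 ≈ -68.243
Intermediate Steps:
t = 1 (t = -(0 - 2)/2 = -1/2*(-2) = 1)
m = 1
z = -24 (z = (-7 + 1)*4 = -6*4 = -24)
I = 1/29 (I = 1/(30 - 1) = 1/29 ≈ 0.034483)
q(-80, -31) - P(z, I) = -68 - (7 + 1/29)/29 = -68 - 204/(29*29) = -68 - 1*204/841 = -68 - 204/841 = -57392/841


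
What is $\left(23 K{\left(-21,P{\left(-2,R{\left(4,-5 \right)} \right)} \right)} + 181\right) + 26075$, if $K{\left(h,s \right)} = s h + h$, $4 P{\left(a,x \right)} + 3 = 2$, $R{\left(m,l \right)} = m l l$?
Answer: $\frac{103575}{4} \approx 25894.0$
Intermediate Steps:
$R{\left(m,l \right)} = m l^{2}$ ($R{\left(m,l \right)} = l m l = m l^{2}$)
$P{\left(a,x \right)} = - \frac{1}{4}$ ($P{\left(a,x \right)} = - \frac{3}{4} + \frac{1}{4} \cdot 2 = - \frac{3}{4} + \frac{1}{2} = - \frac{1}{4}$)
$K{\left(h,s \right)} = h + h s$ ($K{\left(h,s \right)} = h s + h = h + h s$)
$\left(23 K{\left(-21,P{\left(-2,R{\left(4,-5 \right)} \right)} \right)} + 181\right) + 26075 = \left(23 \left(- 21 \left(1 - \frac{1}{4}\right)\right) + 181\right) + 26075 = \left(23 \left(\left(-21\right) \frac{3}{4}\right) + 181\right) + 26075 = \left(23 \left(- \frac{63}{4}\right) + 181\right) + 26075 = \left(- \frac{1449}{4} + 181\right) + 26075 = - \frac{725}{4} + 26075 = \frac{103575}{4}$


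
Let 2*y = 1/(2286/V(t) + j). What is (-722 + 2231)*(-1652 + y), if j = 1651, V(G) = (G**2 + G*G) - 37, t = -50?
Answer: -40864076928297/16392398 ≈ -2.4929e+6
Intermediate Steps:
V(G) = -37 + 2*G**2 (V(G) = (G**2 + G**2) - 37 = 2*G**2 - 37 = -37 + 2*G**2)
y = 4963/16392398 (y = 1/(2*(2286/(-37 + 2*(-50)**2) + 1651)) = 1/(2*(2286/(-37 + 2*2500) + 1651)) = 1/(2*(2286/(-37 + 5000) + 1651)) = 1/(2*(2286/4963 + 1651)) = 1/(2*(8196199/4963)) = (1/2)*(4963/8196199) = 4963/16392398 ≈ 0.00030276)
(-722 + 2231)*(-1652 + y) = (-722 + 2231)*(-1652 + 4963/16392398) = 1509*(-27080236533/16392398) = -40864076928297/16392398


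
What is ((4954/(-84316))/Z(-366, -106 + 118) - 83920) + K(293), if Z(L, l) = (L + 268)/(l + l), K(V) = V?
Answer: -86375888255/1032871 ≈ -83627.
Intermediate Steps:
Z(L, l) = (268 + L)/(2*l) (Z(L, l) = (268 + L)/((2*l)) = (268 + L)*(1/(2*l)) = (268 + L)/(2*l))
((4954/(-84316))/Z(-366, -106 + 118) - 83920) + K(293) = ((4954/(-84316))/(((268 - 366)/(2*(-106 + 118)))) - 83920) + 293 = ((4954*(-1/84316))/(((½)*(-98)/12)) - 83920) + 293 = (-2477/(42158*((½)*(1/12)*(-98))) - 83920) + 293 = (-2477/(42158*(-49/12)) - 83920) + 293 = (-2477/42158*(-12/49) - 83920) + 293 = (14862/1032871 - 83920) + 293 = -86678519458/1032871 + 293 = -86375888255/1032871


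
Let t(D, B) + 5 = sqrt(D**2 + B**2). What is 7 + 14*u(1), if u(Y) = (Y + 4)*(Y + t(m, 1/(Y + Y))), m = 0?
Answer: -238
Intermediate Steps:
t(D, B) = -5 + sqrt(B**2 + D**2) (t(D, B) = -5 + sqrt(D**2 + B**2) = -5 + sqrt(B**2 + D**2))
u(Y) = (4 + Y)*(-5 + Y + sqrt(Y**(-2))/2) (u(Y) = (Y + 4)*(Y + (-5 + sqrt((1/(Y + Y))**2 + 0**2))) = (4 + Y)*(Y + (-5 + sqrt((1/(2*Y))**2 + 0))) = (4 + Y)*(Y + (-5 + sqrt(1/(4*Y**2) + 0))) = (4 + Y)*(Y + (-5 + sqrt(1/(4*Y**2)))) = (4 + Y)*(Y + (-5 + sqrt(Y**(-2))/2)) = (4 + Y)*(-5 + Y + sqrt(Y**(-2))/2))
7 + 14*u(1) = 7 + 14*(-20 + 1**2 - 1*1 + 2*sqrt(1**(-2)) + (1/2)*1*sqrt(1**(-2))) = 7 + 14*(-20 + 1 - 1 + 2*sqrt(1) + (1/2)*1*sqrt(1)) = 7 + 14*(-20 + 1 - 1 + 2*1 + (1/2)*1*1) = 7 + 14*(-20 + 1 - 1 + 2 + 1/2) = 7 + 14*(-35/2) = 7 - 245 = -238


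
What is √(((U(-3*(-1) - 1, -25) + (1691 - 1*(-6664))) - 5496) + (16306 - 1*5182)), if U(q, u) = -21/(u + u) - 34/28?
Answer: √17128202/35 ≈ 118.25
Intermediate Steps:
U(q, u) = -17/14 - 21/(2*u) (U(q, u) = -21*1/(2*u) - 34*1/28 = -21/(2*u) - 17/14 = -17/14 - 21/(2*u))
√(((U(-3*(-1) - 1, -25) + (1691 - 1*(-6664))) - 5496) + (16306 - 1*5182)) = √((((1/14)*(-147 - 17*(-25))/(-25) + (1691 - 1*(-6664))) - 5496) + (16306 - 1*5182)) = √((((1/14)*(-1/25)*(-147 + 425) + (1691 + 6664)) - 5496) + (16306 - 5182)) = √((((1/14)*(-1/25)*278 + 8355) - 5496) + 11124) = √(((-139/175 + 8355) - 5496) + 11124) = √((1461986/175 - 5496) + 11124) = √(500186/175 + 11124) = √(2446886/175) = √17128202/35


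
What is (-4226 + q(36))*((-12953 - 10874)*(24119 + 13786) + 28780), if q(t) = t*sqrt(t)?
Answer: 3621565956550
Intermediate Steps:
q(t) = t**(3/2)
(-4226 + q(36))*((-12953 - 10874)*(24119 + 13786) + 28780) = (-4226 + 36**(3/2))*((-12953 - 10874)*(24119 + 13786) + 28780) = (-4226 + 216)*(-23827*37905 + 28780) = -4010*(-903162435 + 28780) = -4010*(-903133655) = 3621565956550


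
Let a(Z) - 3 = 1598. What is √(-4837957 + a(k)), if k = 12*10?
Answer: 2*I*√1209089 ≈ 2199.2*I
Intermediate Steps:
k = 120
a(Z) = 1601 (a(Z) = 3 + 1598 = 1601)
√(-4837957 + a(k)) = √(-4837957 + 1601) = √(-4836356) = 2*I*√1209089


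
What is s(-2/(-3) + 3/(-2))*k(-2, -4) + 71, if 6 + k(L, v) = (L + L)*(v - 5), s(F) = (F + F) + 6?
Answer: 201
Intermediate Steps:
s(F) = 6 + 2*F (s(F) = 2*F + 6 = 6 + 2*F)
k(L, v) = -6 + 2*L*(-5 + v) (k(L, v) = -6 + (L + L)*(v - 5) = -6 + (2*L)*(-5 + v) = -6 + 2*L*(-5 + v))
s(-2/(-3) + 3/(-2))*k(-2, -4) + 71 = (6 + 2*(-2/(-3) + 3/(-2)))*(-6 - 10*(-2) + 2*(-2)*(-4)) + 71 = (6 + 2*(-2*(-⅓) + 3*(-½)))*(-6 + 20 + 16) + 71 = (6 + 2*(⅔ - 3/2))*30 + 71 = (6 + 2*(-⅚))*30 + 71 = (6 - 5/3)*30 + 71 = (13/3)*30 + 71 = 130 + 71 = 201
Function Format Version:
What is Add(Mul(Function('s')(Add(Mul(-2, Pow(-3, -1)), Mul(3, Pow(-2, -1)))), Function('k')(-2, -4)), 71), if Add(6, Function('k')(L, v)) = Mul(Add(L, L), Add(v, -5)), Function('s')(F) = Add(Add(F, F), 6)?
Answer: 201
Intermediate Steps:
Function('s')(F) = Add(6, Mul(2, F)) (Function('s')(F) = Add(Mul(2, F), 6) = Add(6, Mul(2, F)))
Function('k')(L, v) = Add(-6, Mul(2, L, Add(-5, v))) (Function('k')(L, v) = Add(-6, Mul(Add(L, L), Add(v, -5))) = Add(-6, Mul(Mul(2, L), Add(-5, v))) = Add(-6, Mul(2, L, Add(-5, v))))
Add(Mul(Function('s')(Add(Mul(-2, Pow(-3, -1)), Mul(3, Pow(-2, -1)))), Function('k')(-2, -4)), 71) = Add(Mul(Add(6, Mul(2, Add(Mul(-2, Pow(-3, -1)), Mul(3, Pow(-2, -1))))), Add(-6, Mul(-10, -2), Mul(2, -2, -4))), 71) = Add(Mul(Add(6, Mul(2, Add(Mul(-2, Rational(-1, 3)), Mul(3, Rational(-1, 2))))), Add(-6, 20, 16)), 71) = Add(Mul(Add(6, Mul(2, Add(Rational(2, 3), Rational(-3, 2)))), 30), 71) = Add(Mul(Add(6, Mul(2, Rational(-5, 6))), 30), 71) = Add(Mul(Add(6, Rational(-5, 3)), 30), 71) = Add(Mul(Rational(13, 3), 30), 71) = Add(130, 71) = 201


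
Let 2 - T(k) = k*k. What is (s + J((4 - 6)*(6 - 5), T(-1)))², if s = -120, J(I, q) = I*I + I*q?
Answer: 13924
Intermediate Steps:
T(k) = 2 - k² (T(k) = 2 - k*k = 2 - k²)
J(I, q) = I² + I*q
(s + J((4 - 6)*(6 - 5), T(-1)))² = (-120 + ((4 - 6)*(6 - 5))*((4 - 6)*(6 - 5) + (2 - 1*(-1)²)))² = (-120 + (-2*1)*(-2*1 + (2 - 1*1)))² = (-120 - 2*(-2 + (2 - 1)))² = (-120 - 2*(-2 + 1))² = (-120 - 2*(-1))² = (-120 + 2)² = (-118)² = 13924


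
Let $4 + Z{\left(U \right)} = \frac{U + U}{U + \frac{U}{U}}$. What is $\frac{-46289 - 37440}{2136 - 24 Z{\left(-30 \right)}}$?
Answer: $- \frac{2428141}{63288} \approx -38.367$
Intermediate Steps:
$Z{\left(U \right)} = -4 + \frac{2 U}{1 + U}$ ($Z{\left(U \right)} = -4 + \frac{U + U}{U + \frac{U}{U}} = -4 + \frac{2 U}{U + 1} = -4 + \frac{2 U}{1 + U}$)
$\frac{-46289 - 37440}{2136 - 24 Z{\left(-30 \right)}} = \frac{-46289 - 37440}{2136 - 24 \frac{2 \left(-2 - -30\right)}{1 - 30}} = - \frac{83729}{2136 - 24 \frac{2 \left(-2 + 30\right)}{-29}} = - \frac{83729}{2136 - 24 \cdot 2 \left(- \frac{1}{29}\right) 28} = - \frac{83729}{2136 - - \frac{1344}{29}} = - \frac{83729}{2136 + \frac{1344}{29}} = - \frac{83729}{\frac{63288}{29}} = \left(-83729\right) \frac{29}{63288} = - \frac{2428141}{63288}$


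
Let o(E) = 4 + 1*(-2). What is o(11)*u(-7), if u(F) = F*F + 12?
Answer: 122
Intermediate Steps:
u(F) = 12 + F² (u(F) = F² + 12 = 12 + F²)
o(E) = 2 (o(E) = 4 - 2 = 2)
o(11)*u(-7) = 2*(12 + (-7)²) = 2*(12 + 49) = 2*61 = 122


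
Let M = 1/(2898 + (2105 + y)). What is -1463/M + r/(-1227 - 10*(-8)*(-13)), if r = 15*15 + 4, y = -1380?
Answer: -12016118112/2267 ≈ -5.3004e+6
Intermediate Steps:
r = 229 (r = 225 + 4 = 229)
M = 1/3623 (M = 1/(2898 + (2105 - 1380)) = 1/(2898 + 725) = 1/3623 ≈ 0.00027601)
-1463/M + r/(-1227 - 10*(-8)*(-13)) = -1463/1/3623 + 229/(-1227 - 10*(-8)*(-13)) = -1463*3623 + 229/(-1227 - (-80)*(-13)) = -5300449 + 229/(-1227 - 1*1040) = -5300449 + 229/(-1227 - 1040) = -5300449 + 229/(-2267) = -5300449 + 229*(-1/2267) = -5300449 - 229/2267 = -12016118112/2267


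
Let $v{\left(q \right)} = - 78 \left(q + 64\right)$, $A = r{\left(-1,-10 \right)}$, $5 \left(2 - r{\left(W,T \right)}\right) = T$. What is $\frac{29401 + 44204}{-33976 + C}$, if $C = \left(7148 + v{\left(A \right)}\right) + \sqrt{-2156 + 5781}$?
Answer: $- \frac{27184780}{11867377} - \frac{122675 \sqrt{145}}{344153933} \approx -2.295$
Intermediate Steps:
$r{\left(W,T \right)} = 2 - \frac{T}{5}$
$A = 4$ ($A = 2 - -2 = 2 + 2 = 4$)
$v{\left(q \right)} = -4992 - 78 q$ ($v{\left(q \right)} = - 78 \left(64 + q\right) = -4992 - 78 q$)
$C = 1844 + 5 \sqrt{145}$ ($C = \left(7148 - 5304\right) + \sqrt{-2156 + 5781} = \left(7148 - 5304\right) + \sqrt{3625} = \left(7148 - 5304\right) + 5 \sqrt{145} = 1844 + 5 \sqrt{145} \approx 1904.2$)
$\frac{29401 + 44204}{-33976 + C} = \frac{29401 + 44204}{-33976 + \left(1844 + 5 \sqrt{145}\right)} = \frac{73605}{-32132 + 5 \sqrt{145}}$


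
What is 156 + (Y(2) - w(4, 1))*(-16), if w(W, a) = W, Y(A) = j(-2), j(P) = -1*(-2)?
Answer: 188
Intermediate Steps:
j(P) = 2
Y(A) = 2
156 + (Y(2) - w(4, 1))*(-16) = 156 + (2 - 1*4)*(-16) = 156 + (2 - 4)*(-16) = 156 - 2*(-16) = 156 + 32 = 188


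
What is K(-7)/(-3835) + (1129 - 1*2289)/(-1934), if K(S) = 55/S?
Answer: 3124657/5191823 ≈ 0.60184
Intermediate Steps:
K(-7)/(-3835) + (1129 - 1*2289)/(-1934) = (55/(-7))/(-3835) + (1129 - 1*2289)/(-1934) = (55*(-1/7))*(-1/3835) + (1129 - 2289)*(-1/1934) = -55/7*(-1/3835) - 1160*(-1/1934) = 11/5369 + 580/967 = 3124657/5191823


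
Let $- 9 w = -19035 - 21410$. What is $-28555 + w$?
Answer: $- \frac{216550}{9} \approx -24061.0$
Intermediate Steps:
$w = \frac{40445}{9}$ ($w = - \frac{-19035 - 21410}{9} = \left(- \frac{1}{9}\right) \left(-40445\right) = \frac{40445}{9} \approx 4493.9$)
$-28555 + w = -28555 + \frac{40445}{9} = - \frac{216550}{9}$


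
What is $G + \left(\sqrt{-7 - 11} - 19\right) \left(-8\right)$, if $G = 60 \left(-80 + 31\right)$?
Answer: $-2788 - 24 i \sqrt{2} \approx -2788.0 - 33.941 i$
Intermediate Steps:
$G = -2940$ ($G = 60 \left(-49\right) = -2940$)
$G + \left(\sqrt{-7 - 11} - 19\right) \left(-8\right) = -2940 + \left(\sqrt{-7 - 11} - 19\right) \left(-8\right) = -2940 + \left(\sqrt{-18} - 19\right) \left(-8\right) = -2940 + \left(3 i \sqrt{2} - 19\right) \left(-8\right) = -2940 + \left(-19 + 3 i \sqrt{2}\right) \left(-8\right) = -2940 + \left(152 - 24 i \sqrt{2}\right) = -2788 - 24 i \sqrt{2}$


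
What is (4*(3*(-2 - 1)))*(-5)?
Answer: 180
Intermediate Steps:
(4*(3*(-2 - 1)))*(-5) = (4*(3*(-3)))*(-5) = (4*(-9))*(-5) = -36*(-5) = 180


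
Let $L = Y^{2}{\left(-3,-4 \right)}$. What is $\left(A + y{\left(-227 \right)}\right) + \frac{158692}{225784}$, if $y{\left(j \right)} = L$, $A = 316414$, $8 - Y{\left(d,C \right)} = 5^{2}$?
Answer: $\frac{17876657211}{56446} \approx 3.167 \cdot 10^{5}$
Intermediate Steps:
$Y{\left(d,C \right)} = -17$ ($Y{\left(d,C \right)} = 8 - 5^{2} = 8 - 25 = -17$)
$L = 289$ ($L = \left(-17\right)^{2} = 289$)
$y{\left(j \right)} = 289$
$\left(A + y{\left(-227 \right)}\right) + \frac{158692}{225784} = \left(316414 + 289\right) + \frac{158692}{225784} = 316703 + 158692 \cdot \frac{1}{225784} = 316703 + \frac{39673}{56446} = \frac{17876657211}{56446}$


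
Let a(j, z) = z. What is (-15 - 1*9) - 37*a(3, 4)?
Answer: -172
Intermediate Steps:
(-15 - 1*9) - 37*a(3, 4) = (-15 - 1*9) - 37*4 = (-15 - 9) - 148 = -24 - 148 = -172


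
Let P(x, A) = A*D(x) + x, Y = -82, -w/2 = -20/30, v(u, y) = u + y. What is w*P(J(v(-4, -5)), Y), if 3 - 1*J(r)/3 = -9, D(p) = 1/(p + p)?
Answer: 1255/27 ≈ 46.482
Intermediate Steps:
D(p) = 1/(2*p)
J(r) = 36 (J(r) = 9 - 3*(-9) = 9 + 27 = 36)
w = 4/3 (w = -(-40)/30 = -2*(-⅔) = 4/3 ≈ 1.3333)
P(x, A) = x + A/(2*x) (P(x, A) = A*(1/(2*x)) + x = A/(2*x) + x = x + A/(2*x))
w*P(J(v(-4, -5)), Y) = 4*(36 + (½)*(-82)/36)/3 = 4*(36 + (½)*(-82)*(1/36))/3 = 4*(36 - 41/36)/3 = (4/3)*(1255/36) = 1255/27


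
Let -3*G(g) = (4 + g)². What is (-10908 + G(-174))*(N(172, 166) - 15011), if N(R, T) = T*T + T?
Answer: -261100888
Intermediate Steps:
G(g) = -(4 + g)²/3
N(R, T) = T + T² (N(R, T) = T² + T = T + T²)
(-10908 + G(-174))*(N(172, 166) - 15011) = (-10908 - (4 - 174)²/3)*(166*(1 + 166) - 15011) = (-10908 - ⅓*(-170)²)*(166*167 - 15011) = (-10908 - ⅓*28900)*(27722 - 15011) = (-10908 - 28900/3)*12711 = -61624/3*12711 = -261100888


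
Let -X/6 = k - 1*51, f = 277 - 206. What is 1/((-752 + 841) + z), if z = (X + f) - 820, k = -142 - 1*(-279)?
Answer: -1/1176 ≈ -0.00085034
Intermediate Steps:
f = 71
k = 137 (k = -142 + 279 = 137)
X = -516 (X = -6*(137 - 1*51) = -6*(137 - 51) = -6*86 = -516)
z = -1265 (z = (-516 + 71) - 820 = -445 - 820 = -1265)
1/((-752 + 841) + z) = 1/((-752 + 841) - 1265) = 1/(89 - 1265) = 1/(-1176) = -1/1176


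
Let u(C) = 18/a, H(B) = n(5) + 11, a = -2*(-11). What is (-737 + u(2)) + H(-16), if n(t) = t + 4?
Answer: -7878/11 ≈ -716.18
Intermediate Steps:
a = 22
n(t) = 4 + t
H(B) = 20 (H(B) = (4 + 5) + 11 = 9 + 11 = 20)
u(C) = 9/11 (u(C) = 18/22 = 18*(1/22) = 9/11)
(-737 + u(2)) + H(-16) = (-737 + 9/11) + 20 = -8098/11 + 20 = -7878/11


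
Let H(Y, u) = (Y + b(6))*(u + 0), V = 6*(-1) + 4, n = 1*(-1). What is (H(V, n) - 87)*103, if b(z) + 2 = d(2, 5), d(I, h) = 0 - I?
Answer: -8343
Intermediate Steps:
n = -1
d(I, h) = -I
V = -2 (V = -6 + 4 = -2)
b(z) = -4 (b(z) = -2 - 1*2 = -2 - 2 = -4)
H(Y, u) = u*(-4 + Y) (H(Y, u) = (Y - 4)*(u + 0) = (-4 + Y)*u = u*(-4 + Y))
(H(V, n) - 87)*103 = (-(-4 - 2) - 87)*103 = (-1*(-6) - 87)*103 = (6 - 87)*103 = -81*103 = -8343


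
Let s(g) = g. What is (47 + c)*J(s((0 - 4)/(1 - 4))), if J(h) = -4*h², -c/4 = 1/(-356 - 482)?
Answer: -420160/1257 ≈ -334.26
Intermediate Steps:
c = 2/419 (c = -4/(-356 - 482) = -4/(-838) = -4*(-1/838) = 2/419 ≈ 0.0047733)
(47 + c)*J(s((0 - 4)/(1 - 4))) = (47 + 2/419)*(-4*(0 - 4)²/(1 - 4)²) = 19695*(-4*(-4/(-3))²)/419 = 19695*(-4*(-4*(-⅓))²)/419 = 19695*(-4*(4/3)²)/419 = 19695*(-4*16/9)/419 = (19695/419)*(-64/9) = -420160/1257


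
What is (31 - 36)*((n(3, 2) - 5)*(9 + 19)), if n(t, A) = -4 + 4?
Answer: 700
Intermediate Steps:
n(t, A) = 0
(31 - 36)*((n(3, 2) - 5)*(9 + 19)) = (31 - 36)*((0 - 5)*(9 + 19)) = -(-25)*28 = -5*(-140) = 700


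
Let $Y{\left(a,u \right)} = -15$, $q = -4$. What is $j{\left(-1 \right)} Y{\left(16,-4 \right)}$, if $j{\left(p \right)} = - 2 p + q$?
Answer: $30$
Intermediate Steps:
$j{\left(p \right)} = -4 - 2 p$ ($j{\left(p \right)} = - 2 p - 4 = -4 - 2 p$)
$j{\left(-1 \right)} Y{\left(16,-4 \right)} = \left(-4 - -2\right) \left(-15\right) = \left(-4 + 2\right) \left(-15\right) = \left(-2\right) \left(-15\right) = 30$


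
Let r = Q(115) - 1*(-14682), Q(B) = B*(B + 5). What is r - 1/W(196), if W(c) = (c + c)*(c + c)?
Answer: 4376658047/153664 ≈ 28482.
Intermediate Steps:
Q(B) = B*(5 + B)
W(c) = 4*c² (W(c) = (2*c)*(2*c) = 4*c²)
r = 28482 (r = 115*(5 + 115) - 1*(-14682) = 115*120 + 14682 = 13800 + 14682 = 28482)
r - 1/W(196) = 28482 - 1/(4*196²) = 28482 - 1/(4*38416) = 28482 - 1/153664 = 4376658047/153664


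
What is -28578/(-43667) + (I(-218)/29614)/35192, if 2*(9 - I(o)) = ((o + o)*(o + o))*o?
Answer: 2360623340135/3500668807792 ≈ 0.67433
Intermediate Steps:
I(o) = 9 - 2*o**3 (I(o) = 9 - (o + o)*(o + o)*o/2 = 9 - (2*o)*(2*o)*o/2 = 9 - 4*o**2*o/2 = 9 - 2*o**3)
-28578/(-43667) + (I(-218)/29614)/35192 = -28578/(-43667) + ((9 - 2*(-218)**3)/29614)/35192 = -28578*(-1/43667) + ((9 - 2*(-10360232))*(1/29614))*(1/35192) = 28578/43667 + ((9 + 20720464)*(1/29614))*(1/35192) = 28578/43667 + (20720473*(1/29614))*(1/35192) = 28578/43667 + (20720473/29614)*(1/35192) = 28578/43667 + 20720473/1042175888 = 2360623340135/3500668807792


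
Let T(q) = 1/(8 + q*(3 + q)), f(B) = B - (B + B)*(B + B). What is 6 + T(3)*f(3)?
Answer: 123/26 ≈ 4.7308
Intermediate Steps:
f(B) = B - 4*B² (f(B) = B - 2*B*2*B = B - 4*B²)
6 + T(3)*f(3) = 6 + (3*(1 - 4*3))/(8 + 3² + 3*3) = 6 + (3*(1 - 12))/(8 + 9 + 9) = 6 + (3*(-11))/26 = 6 + (1/26)*(-33) = 6 - 33/26 = 123/26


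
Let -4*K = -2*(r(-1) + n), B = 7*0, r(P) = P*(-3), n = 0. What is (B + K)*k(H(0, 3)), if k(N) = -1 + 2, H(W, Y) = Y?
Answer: 3/2 ≈ 1.5000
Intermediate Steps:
r(P) = -3*P
B = 0
k(N) = 1
K = 3/2 (K = -(-1)*(-3*(-1) + 0)/2 = -(-1)*(3 + 0)/2 = -(-1)*3/2 = -¼*(-6) = 3/2 ≈ 1.5000)
(B + K)*k(H(0, 3)) = (0 + 3/2)*1 = (3/2)*1 = 3/2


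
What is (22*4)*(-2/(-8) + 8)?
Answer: 726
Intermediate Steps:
(22*4)*(-2/(-8) + 8) = 88*(-2*(-1/8) + 8) = 88*(1/4 + 8) = 88*(33/4) = 726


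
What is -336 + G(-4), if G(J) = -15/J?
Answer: -1329/4 ≈ -332.25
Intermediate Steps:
-336 + G(-4) = -336 - 15/(-4) = -336 - 15*(-¼) = -336 + 15/4 = -1329/4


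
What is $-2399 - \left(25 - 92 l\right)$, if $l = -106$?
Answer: $-12176$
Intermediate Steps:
$-2399 - \left(25 - 92 l\right) = -2399 - \left(25 - -9752\right) = -2399 - \left(25 + 9752\right) = -2399 - 9777 = -12176$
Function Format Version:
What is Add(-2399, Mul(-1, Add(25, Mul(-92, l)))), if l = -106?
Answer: -12176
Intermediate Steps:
Add(-2399, Mul(-1, Add(25, Mul(-92, l)))) = Add(-2399, Mul(-1, Add(25, Mul(-92, -106)))) = Add(-2399, Mul(-1, Add(25, 9752))) = Add(-2399, Mul(-1, 9777)) = Add(-2399, -9777) = -12176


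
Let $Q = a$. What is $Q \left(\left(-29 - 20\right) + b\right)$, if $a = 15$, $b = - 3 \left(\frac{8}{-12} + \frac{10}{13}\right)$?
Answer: $- \frac{9615}{13} \approx -739.62$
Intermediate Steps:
$b = - \frac{4}{13}$ ($b = - 3 \left(8 \left(- \frac{1}{12}\right) + 10 \cdot \frac{1}{13}\right) = - 3 \left(- \frac{2}{3} + \frac{10}{13}\right) = \left(-3\right) \frac{4}{39} = - \frac{4}{13} \approx -0.30769$)
$Q = 15$
$Q \left(\left(-29 - 20\right) + b\right) = 15 \left(\left(-29 - 20\right) - \frac{4}{13}\right) = 15 \left(-49 - \frac{4}{13}\right) = 15 \left(- \frac{641}{13}\right) = - \frac{9615}{13}$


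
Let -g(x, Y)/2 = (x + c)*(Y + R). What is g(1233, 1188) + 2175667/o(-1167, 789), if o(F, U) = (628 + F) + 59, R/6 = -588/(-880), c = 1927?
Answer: -39800798897/5280 ≈ -7.5380e+6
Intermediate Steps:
R = 441/110 (R = 6*(-588/(-880)) = 6*(-588*(-1/880)) = 6*(147/220) = 441/110 ≈ 4.0091)
o(F, U) = 687 + F
g(x, Y) = -2*(1927 + x)*(441/110 + Y) (g(x, Y) = -2*(x + 1927)*(Y + 441/110) = -2*(1927 + x)*(441/110 + Y))
g(1233, 1188) + 2175667/o(-1167, 789) = (-849807/55 - 3854*1188 - 441/55*1233 - 2*1188*1233) + 2175667/(687 - 1167) = (-849807/55 - 4578552 - 543753/55 - 2929608) + 2175667/(-480) = -82868472/11 + 2175667*(-1/480) = -82868472/11 - 2175667/480 = -39800798897/5280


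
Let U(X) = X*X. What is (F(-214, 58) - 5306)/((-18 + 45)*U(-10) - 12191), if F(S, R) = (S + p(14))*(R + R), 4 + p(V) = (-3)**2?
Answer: 29550/9491 ≈ 3.1135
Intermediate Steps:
p(V) = 5 (p(V) = -4 + (-3)**2 = -4 + 9 = 5)
F(S, R) = 2*R*(5 + S) (F(S, R) = (S + 5)*(R + R) = (5 + S)*(2*R) = 2*R*(5 + S))
U(X) = X**2
(F(-214, 58) - 5306)/((-18 + 45)*U(-10) - 12191) = (2*58*(5 - 214) - 5306)/((-18 + 45)*(-10)**2 - 12191) = (2*58*(-209) - 5306)/(27*100 - 12191) = (-24244 - 5306)/(2700 - 12191) = -29550/(-9491) = -29550*(-1/9491) = 29550/9491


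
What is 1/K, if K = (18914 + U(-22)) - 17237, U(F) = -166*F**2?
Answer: -1/78667 ≈ -1.2712e-5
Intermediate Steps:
K = -78667 (K = (18914 - 166*(-22)**2) - 17237 = (18914 - 166*484) - 17237 = (18914 - 80344) - 17237 = -61430 - 17237 = -78667)
1/K = 1/(-78667) = -1/78667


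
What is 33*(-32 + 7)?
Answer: -825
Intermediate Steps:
33*(-32 + 7) = 33*(-25) = -825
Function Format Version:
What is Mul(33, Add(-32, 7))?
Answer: -825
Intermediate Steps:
Mul(33, Add(-32, 7)) = Mul(33, -25) = -825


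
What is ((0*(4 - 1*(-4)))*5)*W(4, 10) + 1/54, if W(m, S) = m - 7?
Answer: 1/54 ≈ 0.018519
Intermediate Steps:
W(m, S) = -7 + m
((0*(4 - 1*(-4)))*5)*W(4, 10) + 1/54 = ((0*(4 - 1*(-4)))*5)*(-7 + 4) + 1/54 = ((0*(4 + 4))*5)*(-3) + 1/54 = ((0*8)*5)*(-3) + 1/54 = (0*5)*(-3) + 1/54 = 0*(-3) + 1/54 = 0 + 1/54 = 1/54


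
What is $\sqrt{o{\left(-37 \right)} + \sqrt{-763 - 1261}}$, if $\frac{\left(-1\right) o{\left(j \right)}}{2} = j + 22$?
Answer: $\sqrt{30 + 2 i \sqrt{506}} \approx 6.4836 + 3.4694 i$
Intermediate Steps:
$o{\left(j \right)} = -44 - 2 j$ ($o{\left(j \right)} = - 2 \left(j + 22\right) = - 2 \left(22 + j\right) = -44 - 2 j$)
$\sqrt{o{\left(-37 \right)} + \sqrt{-763 - 1261}} = \sqrt{\left(-44 - -74\right) + \sqrt{-763 - 1261}} = \sqrt{\left(-44 + 74\right) + \sqrt{-2024}} = \sqrt{30 + 2 i \sqrt{506}}$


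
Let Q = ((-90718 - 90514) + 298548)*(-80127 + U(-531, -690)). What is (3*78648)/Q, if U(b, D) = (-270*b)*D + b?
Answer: -3277/161319207899 ≈ -2.0314e-8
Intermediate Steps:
U(b, D) = b - 270*D*b (U(b, D) = -270*D*b + b = b - 270*D*b)
Q = -11614982968728 (Q = ((-90718 - 90514) + 298548)*(-80127 - 531*(1 - 270*(-690))) = (-181232 + 298548)*(-80127 - 531*(1 + 186300)) = 117316*(-80127 - 531*186301) = 117316*(-80127 - 98925831) = 117316*(-99005958) = -11614982968728)
(3*78648)/Q = (3*78648)/(-11614982968728) = 235944*(-1/11614982968728) = -3277/161319207899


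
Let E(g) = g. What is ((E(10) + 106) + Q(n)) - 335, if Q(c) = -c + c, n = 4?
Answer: -219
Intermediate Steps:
Q(c) = 0
((E(10) + 106) + Q(n)) - 335 = ((10 + 106) + 0) - 335 = (116 + 0) - 335 = 116 - 335 = -219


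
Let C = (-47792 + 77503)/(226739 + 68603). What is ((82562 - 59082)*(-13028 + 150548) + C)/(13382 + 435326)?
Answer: 953650339632911/132522318136 ≈ 7196.1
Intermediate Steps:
C = 29711/295342 ≈ 0.10060
((82562 - 59082)*(-13028 + 150548) + C)/(13382 + 435326) = ((82562 - 59082)*(-13028 + 150548) + 29711/295342)/(13382 + 435326) = (23480*137520 + 29711/295342)/448708 = (3228969600 + 29711/295342)*(1/448708) = (953650339632911/295342)*(1/448708) = 953650339632911/132522318136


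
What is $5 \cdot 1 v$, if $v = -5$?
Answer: $-25$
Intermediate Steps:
$5 \cdot 1 v = 5 \cdot 1 \left(-5\right) = 5 \left(-5\right) = -25$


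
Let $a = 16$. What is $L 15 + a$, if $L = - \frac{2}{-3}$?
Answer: $26$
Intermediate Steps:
$L = \frac{2}{3}$ ($L = \left(-2\right) \left(- \frac{1}{3}\right) = \frac{2}{3} \approx 0.66667$)
$L 15 + a = \frac{2}{3} \cdot 15 + 16 = 10 + 16 = 26$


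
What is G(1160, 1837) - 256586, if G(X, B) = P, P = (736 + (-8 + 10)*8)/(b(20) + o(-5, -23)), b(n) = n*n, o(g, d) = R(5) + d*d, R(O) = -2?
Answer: -237854470/927 ≈ -2.5659e+5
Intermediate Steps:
o(g, d) = -2 + d² (o(g, d) = -2 + d*d = -2 + d²)
b(n) = n²
P = 752/927 (P = (736 + (-8 + 10)*8)/(20² + (-2 + (-23)²)) = (736 + 2*8)/(400 + (-2 + 529)) = (736 + 16)/(400 + 527) = 752/927 ≈ 0.81122)
G(X, B) = 752/927
G(1160, 1837) - 256586 = 752/927 - 256586 = -237854470/927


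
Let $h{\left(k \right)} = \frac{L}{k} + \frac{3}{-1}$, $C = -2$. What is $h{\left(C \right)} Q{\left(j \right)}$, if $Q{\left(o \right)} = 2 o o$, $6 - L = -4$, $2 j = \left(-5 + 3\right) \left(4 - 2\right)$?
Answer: $-64$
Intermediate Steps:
$j = -2$ ($j = \frac{\left(-5 + 3\right) \left(4 - 2\right)}{2} = \frac{\left(-2\right) 2}{2} = \frac{1}{2} \left(-4\right) = -2$)
$L = 10$ ($L = 6 - -4 = 6 + 4 = 10$)
$h{\left(k \right)} = -3 + \frac{10}{k}$ ($h{\left(k \right)} = \frac{10}{k} + \frac{3}{-1} = \frac{10}{k} + 3 \left(-1\right) = \frac{10}{k} - 3 = -3 + \frac{10}{k}$)
$Q{\left(o \right)} = 2 o^{2}$
$h{\left(C \right)} Q{\left(j \right)} = \left(-3 + \frac{10}{-2}\right) 2 \left(-2\right)^{2} = \left(-3 + 10 \left(- \frac{1}{2}\right)\right) 2 \cdot 4 = \left(-3 - 5\right) 8 = \left(-8\right) 8 = -64$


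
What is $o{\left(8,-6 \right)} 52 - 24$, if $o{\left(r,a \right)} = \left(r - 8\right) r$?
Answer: $-24$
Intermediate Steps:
$o{\left(r,a \right)} = r \left(-8 + r\right)$ ($o{\left(r,a \right)} = \left(-8 + r\right) r = r \left(-8 + r\right)$)
$o{\left(8,-6 \right)} 52 - 24 = 8 \left(-8 + 8\right) 52 - 24 = 8 \cdot 0 \cdot 52 - 24 = 0 \cdot 52 - 24 = 0 - 24 = -24$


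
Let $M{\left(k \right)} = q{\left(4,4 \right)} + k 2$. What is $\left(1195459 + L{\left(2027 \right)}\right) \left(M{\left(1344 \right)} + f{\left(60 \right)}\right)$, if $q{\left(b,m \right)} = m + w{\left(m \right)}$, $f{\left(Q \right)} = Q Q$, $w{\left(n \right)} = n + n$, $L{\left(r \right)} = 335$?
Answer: $7533502200$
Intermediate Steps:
$w{\left(n \right)} = 2 n$
$f{\left(Q \right)} = Q^{2}$
$q{\left(b,m \right)} = 3 m$ ($q{\left(b,m \right)} = m + 2 m = 3 m$)
$M{\left(k \right)} = 12 + 2 k$ ($M{\left(k \right)} = 3 \cdot 4 + k 2 = 12 + 2 k$)
$\left(1195459 + L{\left(2027 \right)}\right) \left(M{\left(1344 \right)} + f{\left(60 \right)}\right) = \left(1195459 + 335\right) \left(\left(12 + 2 \cdot 1344\right) + 60^{2}\right) = 1195794 \left(\left(12 + 2688\right) + 3600\right) = 1195794 \left(2700 + 3600\right) = 1195794 \cdot 6300 = 7533502200$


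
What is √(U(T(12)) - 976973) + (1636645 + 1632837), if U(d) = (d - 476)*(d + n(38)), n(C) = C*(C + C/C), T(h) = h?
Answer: 3269482 + I*√1670189 ≈ 3.2695e+6 + 1292.4*I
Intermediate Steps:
n(C) = C*(1 + C) (n(C) = C*(C + 1) = C*(1 + C))
U(d) = (-476 + d)*(1482 + d) (U(d) = (d - 476)*(d + 38*(1 + 38)) = (-476 + d)*(d + 38*39) = (-476 + d)*(d + 1482) = (-476 + d)*(1482 + d))
√(U(T(12)) - 976973) + (1636645 + 1632837) = √((-705432 + 12² + 1006*12) - 976973) + (1636645 + 1632837) = √((-705432 + 144 + 12072) - 976973) + 3269482 = √(-693216 - 976973) + 3269482 = √(-1670189) + 3269482 = I*√1670189 + 3269482 = 3269482 + I*√1670189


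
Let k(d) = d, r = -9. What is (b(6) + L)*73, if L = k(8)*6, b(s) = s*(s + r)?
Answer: 2190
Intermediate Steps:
b(s) = s*(-9 + s) (b(s) = s*(s - 9) = s*(-9 + s))
L = 48 (L = 8*6 = 48)
(b(6) + L)*73 = (6*(-9 + 6) + 48)*73 = (6*(-3) + 48)*73 = (-18 + 48)*73 = 30*73 = 2190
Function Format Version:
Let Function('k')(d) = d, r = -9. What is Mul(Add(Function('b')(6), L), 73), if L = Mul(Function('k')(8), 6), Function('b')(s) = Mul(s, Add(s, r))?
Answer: 2190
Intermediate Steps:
Function('b')(s) = Mul(s, Add(-9, s)) (Function('b')(s) = Mul(s, Add(s, -9)) = Mul(s, Add(-9, s)))
L = 48 (L = Mul(8, 6) = 48)
Mul(Add(Function('b')(6), L), 73) = Mul(Add(Mul(6, Add(-9, 6)), 48), 73) = Mul(Add(Mul(6, -3), 48), 73) = Mul(Add(-18, 48), 73) = Mul(30, 73) = 2190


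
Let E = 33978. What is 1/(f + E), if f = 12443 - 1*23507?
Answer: 1/22914 ≈ 4.3641e-5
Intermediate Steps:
f = -11064 (f = 12443 - 23507 = -11064)
1/(f + E) = 1/(-11064 + 33978) = 1/22914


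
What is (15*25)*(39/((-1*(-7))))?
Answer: 14625/7 ≈ 2089.3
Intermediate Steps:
(15*25)*(39/((-1*(-7)))) = 375*(39/7) = 14625/7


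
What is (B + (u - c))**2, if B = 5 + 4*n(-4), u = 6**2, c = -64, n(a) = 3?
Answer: 13689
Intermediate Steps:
u = 36
B = 17 (B = 5 + 4*3 = 5 + 12 = 17)
(B + (u - c))**2 = (17 + (36 - 1*(-64)))**2 = (17 + (36 + 64))**2 = (17 + 100)**2 = 117**2 = 13689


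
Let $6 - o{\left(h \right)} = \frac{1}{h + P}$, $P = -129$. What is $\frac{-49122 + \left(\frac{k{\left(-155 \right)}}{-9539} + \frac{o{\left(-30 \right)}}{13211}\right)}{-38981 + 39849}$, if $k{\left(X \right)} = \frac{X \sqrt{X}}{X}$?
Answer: $- \frac{103183167023}{1823276532} - \frac{i \sqrt{155}}{8279852} \approx -56.592 - 1.5036 \cdot 10^{-6} i$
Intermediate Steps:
$k{\left(X \right)} = \sqrt{X}$ ($k{\left(X \right)} = \frac{X^{\frac{3}{2}}}{X} = \sqrt{X}$)
$o{\left(h \right)} = 6 - \frac{1}{-129 + h}$ ($o{\left(h \right)} = 6 - \frac{1}{h - 129} = 6 - \frac{1}{-129 + h}$)
$\frac{-49122 + \left(\frac{k{\left(-155 \right)}}{-9539} + \frac{o{\left(-30 \right)}}{13211}\right)}{-38981 + 39849} = \frac{-49122 + \left(\frac{\sqrt{-155}}{-9539} + \frac{\frac{1}{-129 - 30} \left(-775 + 6 \left(-30\right)\right)}{13211}\right)}{-38981 + 39849} = \frac{-49122 + \left(i \sqrt{155} \left(- \frac{1}{9539}\right) + \frac{-775 - 180}{-159} \cdot \frac{1}{13211}\right)}{868} = \left(-49122 + \left(- \frac{i \sqrt{155}}{9539} + \left(- \frac{1}{159}\right) \left(-955\right) \frac{1}{13211}\right)\right) \frac{1}{868} = \left(-49122 + \left(- \frac{i \sqrt{155}}{9539} + \frac{955}{159} \cdot \frac{1}{13211}\right)\right) \frac{1}{868} = \left(-49122 + \left(- \frac{i \sqrt{155}}{9539} + \frac{955}{2100549}\right)\right) \frac{1}{868} = \left(-49122 + \left(\frac{955}{2100549} - \frac{i \sqrt{155}}{9539}\right)\right) \frac{1}{868} = \left(- \frac{103183167023}{2100549} - \frac{i \sqrt{155}}{9539}\right) \frac{1}{868} = - \frac{103183167023}{1823276532} - \frac{i \sqrt{155}}{8279852}$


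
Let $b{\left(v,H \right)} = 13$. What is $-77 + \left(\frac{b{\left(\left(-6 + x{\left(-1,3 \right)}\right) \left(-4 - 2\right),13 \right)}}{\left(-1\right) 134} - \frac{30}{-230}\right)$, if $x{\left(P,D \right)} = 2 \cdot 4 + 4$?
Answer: $- \frac{237211}{3082} \approx -76.967$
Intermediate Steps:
$x{\left(P,D \right)} = 12$ ($x{\left(P,D \right)} = 8 + 4 = 12$)
$-77 + \left(\frac{b{\left(\left(-6 + x{\left(-1,3 \right)}\right) \left(-4 - 2\right),13 \right)}}{\left(-1\right) 134} - \frac{30}{-230}\right) = -77 + \left(\frac{13}{\left(-1\right) 134} - \frac{30}{-230}\right) = -77 + \left(\frac{13}{-134} - - \frac{3}{23}\right) = -77 + \left(13 \left(- \frac{1}{134}\right) + \frac{3}{23}\right) = -77 + \left(- \frac{13}{134} + \frac{3}{23}\right) = -77 + \frac{103}{3082} = - \frac{237211}{3082}$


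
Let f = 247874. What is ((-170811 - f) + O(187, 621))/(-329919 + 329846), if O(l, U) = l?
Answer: 418498/73 ≈ 5732.9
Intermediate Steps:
((-170811 - f) + O(187, 621))/(-329919 + 329846) = ((-170811 - 1*247874) + 187)/(-329919 + 329846) = ((-170811 - 247874) + 187)/(-73) = (-418685 + 187)*(-1/73) = -418498*(-1/73) = 418498/73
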